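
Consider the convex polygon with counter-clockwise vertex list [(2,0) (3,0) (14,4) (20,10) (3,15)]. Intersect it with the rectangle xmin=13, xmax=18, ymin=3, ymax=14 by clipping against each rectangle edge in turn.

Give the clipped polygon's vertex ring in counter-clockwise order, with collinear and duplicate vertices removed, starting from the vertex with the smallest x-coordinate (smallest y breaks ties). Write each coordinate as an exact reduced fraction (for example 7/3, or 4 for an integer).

1. After x ≥ 13: [(13,40/11) (14,4) (20,10) (13,205/17)]
2. After x ≤ 18: [(13,40/11) (14,4) (18,8) (18,180/17) (13,205/17)]
3. After y ≥ 3: [(13,40/11) (14,4) (18,8) (18,180/17) (13,205/17)]
4. After y ≤ 14: [(13,40/11) (14,4) (18,8) (18,180/17) (13,205/17)]
5. Canonical ring: [(13,40/11) (14,4) (18,8) (18,180/17) (13,205/17)]

Clipped polygon: [(13,40/11) (14,4) (18,8) (18,180/17) (13,205/17)]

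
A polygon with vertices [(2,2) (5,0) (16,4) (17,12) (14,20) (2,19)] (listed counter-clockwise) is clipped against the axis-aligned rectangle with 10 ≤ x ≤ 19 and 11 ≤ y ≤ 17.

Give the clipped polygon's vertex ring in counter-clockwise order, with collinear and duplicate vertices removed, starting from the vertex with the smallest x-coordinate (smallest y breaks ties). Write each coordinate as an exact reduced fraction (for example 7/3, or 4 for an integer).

1. After x ≥ 10: [(10,20/11) (16,4) (17,12) (14,20) (10,59/3)]
2. After x ≤ 19: [(10,20/11) (16,4) (17,12) (14,20) (10,59/3)]
3. After y ≥ 11: [(10,11) (135/8,11) (17,12) (14,20) (10,59/3)]
4. After y ≤ 17: [(10,17) (10,11) (135/8,11) (17,12) (121/8,17)]
5. Canonical ring: [(10,11) (135/8,11) (17,12) (121/8,17) (10,17)]

Clipped polygon: [(10,11) (135/8,11) (17,12) (121/8,17) (10,17)]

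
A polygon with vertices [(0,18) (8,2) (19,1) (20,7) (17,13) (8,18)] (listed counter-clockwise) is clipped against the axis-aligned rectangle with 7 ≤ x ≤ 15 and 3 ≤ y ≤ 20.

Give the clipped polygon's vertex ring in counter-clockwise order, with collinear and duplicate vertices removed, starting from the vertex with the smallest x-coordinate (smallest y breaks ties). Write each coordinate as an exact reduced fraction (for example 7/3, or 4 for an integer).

1. After x ≥ 7: [(7,18) (7,4) (8,2) (19,1) (20,7) (17,13) (8,18)]
2. After x ≤ 15: [(7,18) (7,4) (8,2) (15,15/11) (15,127/9) (8,18)]
3. After y ≥ 3: [(7,18) (7,4) (15/2,3) (15,3) (15,127/9) (8,18)]
4. After y ≤ 20: [(7,18) (7,4) (15/2,3) (15,3) (15,127/9) (8,18)]
5. Canonical ring: [(7,4) (15/2,3) (15,3) (15,127/9) (8,18) (7,18)]

Clipped polygon: [(7,4) (15/2,3) (15,3) (15,127/9) (8,18) (7,18)]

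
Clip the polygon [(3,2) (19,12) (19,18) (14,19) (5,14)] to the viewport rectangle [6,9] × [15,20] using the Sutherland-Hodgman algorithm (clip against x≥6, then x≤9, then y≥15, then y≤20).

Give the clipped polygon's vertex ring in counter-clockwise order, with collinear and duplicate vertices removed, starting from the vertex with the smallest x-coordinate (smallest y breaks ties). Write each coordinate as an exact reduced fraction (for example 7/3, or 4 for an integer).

Clipped polygon: [(34/5,15) (9,15) (9,146/9)]

1. After x ≥ 6: [(6,31/8) (19,12) (19,18) (14,19) (6,131/9)]
2. After x ≤ 9: [(6,31/8) (9,23/4) (9,146/9) (6,131/9)]
3. After y ≥ 15: [(9,15) (9,146/9) (34/5,15)]
4. After y ≤ 20: [(9,15) (9,146/9) (34/5,15)]
5. Canonical ring: [(34/5,15) (9,15) (9,146/9)]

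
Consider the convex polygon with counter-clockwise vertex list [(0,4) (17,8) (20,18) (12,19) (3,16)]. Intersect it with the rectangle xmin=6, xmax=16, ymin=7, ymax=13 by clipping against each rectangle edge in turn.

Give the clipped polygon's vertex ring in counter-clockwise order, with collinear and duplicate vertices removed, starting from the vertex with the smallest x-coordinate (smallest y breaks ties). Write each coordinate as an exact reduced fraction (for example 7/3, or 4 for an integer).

1. After x ≥ 6: [(6,92/17) (17,8) (20,18) (12,19) (6,17)]
2. After x ≤ 16: [(6,92/17) (16,132/17) (16,37/2) (12,19) (6,17)]
3. After y ≥ 7: [(6,7) (51/4,7) (16,132/17) (16,37/2) (12,19) (6,17)]
4. After y ≤ 13: [(6,13) (6,7) (51/4,7) (16,132/17) (16,13)]
5. Canonical ring: [(6,7) (51/4,7) (16,132/17) (16,13) (6,13)]

Clipped polygon: [(6,7) (51/4,7) (16,132/17) (16,13) (6,13)]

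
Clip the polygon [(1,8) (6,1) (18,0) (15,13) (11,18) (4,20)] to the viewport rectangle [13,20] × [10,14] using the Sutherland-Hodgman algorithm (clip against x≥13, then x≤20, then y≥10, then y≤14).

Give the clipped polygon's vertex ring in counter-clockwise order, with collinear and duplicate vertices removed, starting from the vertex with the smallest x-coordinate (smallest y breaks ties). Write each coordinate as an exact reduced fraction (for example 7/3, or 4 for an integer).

Clipped polygon: [(13,10) (204/13,10) (15,13) (71/5,14) (13,14)]

1. After x ≥ 13: [(13,5/12) (18,0) (15,13) (13,31/2)]
2. After x ≤ 20: [(13,5/12) (18,0) (15,13) (13,31/2)]
3. After y ≥ 10: [(13,10) (204/13,10) (15,13) (13,31/2)]
4. After y ≤ 14: [(13,14) (13,10) (204/13,10) (15,13) (71/5,14)]
5. Canonical ring: [(13,10) (204/13,10) (15,13) (71/5,14) (13,14)]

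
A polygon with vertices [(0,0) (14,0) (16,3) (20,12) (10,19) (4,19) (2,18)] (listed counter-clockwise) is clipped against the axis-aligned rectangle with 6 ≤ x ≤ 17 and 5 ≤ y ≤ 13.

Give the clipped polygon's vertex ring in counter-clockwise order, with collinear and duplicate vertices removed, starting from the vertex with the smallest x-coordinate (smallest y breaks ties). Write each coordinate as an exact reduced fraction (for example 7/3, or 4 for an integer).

Clipped polygon: [(6,5) (152/9,5) (17,21/4) (17,13) (6,13)]

1. After x ≥ 6: [(6,0) (14,0) (16,3) (20,12) (10,19) (6,19)]
2. After x ≤ 17: [(6,0) (14,0) (16,3) (17,21/4) (17,141/10) (10,19) (6,19)]
3. After y ≥ 5: [(6,5) (152/9,5) (17,21/4) (17,141/10) (10,19) (6,19)]
4. After y ≤ 13: [(6,13) (6,5) (152/9,5) (17,21/4) (17,13)]
5. Canonical ring: [(6,5) (152/9,5) (17,21/4) (17,13) (6,13)]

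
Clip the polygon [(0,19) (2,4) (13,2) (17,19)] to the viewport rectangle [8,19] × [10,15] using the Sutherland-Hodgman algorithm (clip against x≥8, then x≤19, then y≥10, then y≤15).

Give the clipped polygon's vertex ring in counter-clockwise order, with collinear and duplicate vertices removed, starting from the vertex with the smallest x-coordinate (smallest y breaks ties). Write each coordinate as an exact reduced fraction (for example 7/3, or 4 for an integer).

Clipped polygon: [(8,10) (253/17,10) (273/17,15) (8,15)]

1. After x ≥ 8: [(8,19) (8,32/11) (13,2) (17,19)]
2. After x ≤ 19: [(8,19) (8,32/11) (13,2) (17,19)]
3. After y ≥ 10: [(8,19) (8,10) (253/17,10) (17,19)]
4. After y ≤ 15: [(8,15) (8,10) (253/17,10) (273/17,15)]
5. Canonical ring: [(8,10) (253/17,10) (273/17,15) (8,15)]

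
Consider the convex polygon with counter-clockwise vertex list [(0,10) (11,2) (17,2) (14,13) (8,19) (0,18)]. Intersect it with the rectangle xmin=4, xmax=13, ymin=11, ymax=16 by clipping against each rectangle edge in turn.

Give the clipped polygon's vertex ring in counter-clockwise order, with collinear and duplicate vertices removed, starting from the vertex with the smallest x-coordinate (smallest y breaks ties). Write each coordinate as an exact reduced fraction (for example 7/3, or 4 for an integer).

Clipped polygon: [(4,11) (13,11) (13,14) (11,16) (4,16)]

1. After x ≥ 4: [(4,78/11) (11,2) (17,2) (14,13) (8,19) (4,37/2)]
2. After x ≤ 13: [(4,78/11) (11,2) (13,2) (13,14) (8,19) (4,37/2)]
3. After y ≥ 11: [(4,11) (13,11) (13,14) (8,19) (4,37/2)]
4. After y ≤ 16: [(4,16) (4,11) (13,11) (13,14) (11,16)]
5. Canonical ring: [(4,11) (13,11) (13,14) (11,16) (4,16)]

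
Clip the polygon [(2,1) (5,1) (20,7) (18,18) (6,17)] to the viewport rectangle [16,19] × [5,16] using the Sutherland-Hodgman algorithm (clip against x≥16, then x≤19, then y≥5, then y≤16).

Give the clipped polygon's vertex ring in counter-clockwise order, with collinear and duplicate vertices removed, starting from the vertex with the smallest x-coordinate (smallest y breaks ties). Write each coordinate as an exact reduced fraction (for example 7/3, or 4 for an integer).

Clipped polygon: [(16,27/5) (19,33/5) (19,25/2) (202/11,16) (16,16)]

1. After x ≥ 16: [(16,27/5) (20,7) (18,18) (16,107/6)]
2. After x ≤ 19: [(16,27/5) (19,33/5) (19,25/2) (18,18) (16,107/6)]
3. After y ≥ 5: [(16,27/5) (19,33/5) (19,25/2) (18,18) (16,107/6)]
4. After y ≤ 16: [(16,16) (16,27/5) (19,33/5) (19,25/2) (202/11,16)]
5. Canonical ring: [(16,27/5) (19,33/5) (19,25/2) (202/11,16) (16,16)]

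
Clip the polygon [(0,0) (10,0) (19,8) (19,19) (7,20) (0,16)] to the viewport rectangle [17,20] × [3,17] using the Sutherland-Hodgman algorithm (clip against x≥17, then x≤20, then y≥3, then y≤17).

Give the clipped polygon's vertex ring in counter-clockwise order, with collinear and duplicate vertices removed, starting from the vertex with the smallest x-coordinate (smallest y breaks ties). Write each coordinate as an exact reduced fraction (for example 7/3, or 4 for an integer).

1. After x ≥ 17: [(17,56/9) (19,8) (19,19) (17,115/6)]
2. After x ≤ 20: [(17,56/9) (19,8) (19,19) (17,115/6)]
3. After y ≥ 3: [(17,56/9) (19,8) (19,19) (17,115/6)]
4. After y ≤ 17: [(17,17) (17,56/9) (19,8) (19,17)]
5. Canonical ring: [(17,56/9) (19,8) (19,17) (17,17)]

Clipped polygon: [(17,56/9) (19,8) (19,17) (17,17)]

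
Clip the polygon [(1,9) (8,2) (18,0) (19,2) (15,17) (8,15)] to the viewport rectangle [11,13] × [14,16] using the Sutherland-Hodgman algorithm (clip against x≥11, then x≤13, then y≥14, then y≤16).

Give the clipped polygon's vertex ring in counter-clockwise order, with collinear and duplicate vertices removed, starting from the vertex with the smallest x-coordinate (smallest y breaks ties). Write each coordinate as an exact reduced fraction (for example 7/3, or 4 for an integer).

1. After x ≥ 11: [(11,7/5) (18,0) (19,2) (15,17) (11,111/7)]
2. After x ≤ 13: [(11,7/5) (13,1) (13,115/7) (11,111/7)]
3. After y ≥ 14: [(11,14) (13,14) (13,115/7) (11,111/7)]
4. After y ≤ 16: [(11,14) (13,14) (13,16) (23/2,16) (11,111/7)]
5. Canonical ring: [(11,14) (13,14) (13,16) (23/2,16) (11,111/7)]

Clipped polygon: [(11,14) (13,14) (13,16) (23/2,16) (11,111/7)]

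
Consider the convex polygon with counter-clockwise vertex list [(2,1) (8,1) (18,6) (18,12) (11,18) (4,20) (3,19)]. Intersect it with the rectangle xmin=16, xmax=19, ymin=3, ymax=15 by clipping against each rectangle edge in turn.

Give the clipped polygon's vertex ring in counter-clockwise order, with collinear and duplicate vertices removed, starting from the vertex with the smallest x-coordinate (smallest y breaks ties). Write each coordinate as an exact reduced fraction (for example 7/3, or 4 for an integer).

1. After x ≥ 16: [(16,5) (18,6) (18,12) (16,96/7)]
2. After x ≤ 19: [(16,5) (18,6) (18,12) (16,96/7)]
3. After y ≥ 3: [(16,5) (18,6) (18,12) (16,96/7)]
4. After y ≤ 15: [(16,5) (18,6) (18,12) (16,96/7)]
5. Canonical ring: [(16,5) (18,6) (18,12) (16,96/7)]

Clipped polygon: [(16,5) (18,6) (18,12) (16,96/7)]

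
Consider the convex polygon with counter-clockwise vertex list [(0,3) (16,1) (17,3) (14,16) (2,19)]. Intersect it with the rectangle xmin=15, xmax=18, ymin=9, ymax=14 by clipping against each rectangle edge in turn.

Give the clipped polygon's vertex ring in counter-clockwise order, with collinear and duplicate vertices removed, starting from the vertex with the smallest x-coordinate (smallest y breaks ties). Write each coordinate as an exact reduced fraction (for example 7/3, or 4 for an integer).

Clipped polygon: [(15,9) (203/13,9) (15,35/3)]

1. After x ≥ 15: [(15,9/8) (16,1) (17,3) (15,35/3)]
2. After x ≤ 18: [(15,9/8) (16,1) (17,3) (15,35/3)]
3. After y ≥ 9: [(15,9) (203/13,9) (15,35/3)]
4. After y ≤ 14: [(15,9) (203/13,9) (15,35/3)]
5. Canonical ring: [(15,9) (203/13,9) (15,35/3)]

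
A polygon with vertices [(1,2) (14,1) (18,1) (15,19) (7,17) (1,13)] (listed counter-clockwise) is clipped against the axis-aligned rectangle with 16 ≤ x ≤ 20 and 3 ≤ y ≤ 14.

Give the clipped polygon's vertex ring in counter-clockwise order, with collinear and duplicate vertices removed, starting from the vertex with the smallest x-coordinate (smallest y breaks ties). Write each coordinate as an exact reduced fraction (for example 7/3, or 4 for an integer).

Clipped polygon: [(16,3) (53/3,3) (16,13)]

1. After x ≥ 16: [(16,1) (18,1) (16,13)]
2. After x ≤ 20: [(16,1) (18,1) (16,13)]
3. After y ≥ 3: [(16,3) (53/3,3) (16,13)]
4. After y ≤ 14: [(16,3) (53/3,3) (16,13)]
5. Canonical ring: [(16,3) (53/3,3) (16,13)]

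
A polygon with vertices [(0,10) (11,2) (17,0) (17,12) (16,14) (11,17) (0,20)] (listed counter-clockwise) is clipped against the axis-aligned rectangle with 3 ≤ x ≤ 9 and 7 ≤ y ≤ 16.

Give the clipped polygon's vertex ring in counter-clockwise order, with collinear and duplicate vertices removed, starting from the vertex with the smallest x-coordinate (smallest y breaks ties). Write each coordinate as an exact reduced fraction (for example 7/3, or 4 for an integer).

Clipped polygon: [(3,86/11) (33/8,7) (9,7) (9,16) (3,16)]

1. After x ≥ 3: [(3,86/11) (11,2) (17,0) (17,12) (16,14) (11,17) (3,211/11)]
2. After x ≤ 9: [(3,86/11) (9,38/11) (9,193/11) (3,211/11)]
3. After y ≥ 7: [(3,86/11) (33/8,7) (9,7) (9,193/11) (3,211/11)]
4. After y ≤ 16: [(3,16) (3,86/11) (33/8,7) (9,7) (9,16)]
5. Canonical ring: [(3,86/11) (33/8,7) (9,7) (9,16) (3,16)]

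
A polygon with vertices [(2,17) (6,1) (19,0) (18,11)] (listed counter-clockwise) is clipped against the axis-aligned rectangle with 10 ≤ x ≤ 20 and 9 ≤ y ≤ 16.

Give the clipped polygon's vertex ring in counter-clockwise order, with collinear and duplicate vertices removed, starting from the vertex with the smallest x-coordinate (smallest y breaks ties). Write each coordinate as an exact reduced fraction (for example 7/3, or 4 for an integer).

1. After x ≥ 10: [(10,14) (10,9/13) (19,0) (18,11)]
2. After x ≤ 20: [(10,14) (10,9/13) (19,0) (18,11)]
3. After y ≥ 9: [(10,14) (10,9) (200/11,9) (18,11)]
4. After y ≤ 16: [(10,14) (10,9) (200/11,9) (18,11)]
5. Canonical ring: [(10,9) (200/11,9) (18,11) (10,14)]

Clipped polygon: [(10,9) (200/11,9) (18,11) (10,14)]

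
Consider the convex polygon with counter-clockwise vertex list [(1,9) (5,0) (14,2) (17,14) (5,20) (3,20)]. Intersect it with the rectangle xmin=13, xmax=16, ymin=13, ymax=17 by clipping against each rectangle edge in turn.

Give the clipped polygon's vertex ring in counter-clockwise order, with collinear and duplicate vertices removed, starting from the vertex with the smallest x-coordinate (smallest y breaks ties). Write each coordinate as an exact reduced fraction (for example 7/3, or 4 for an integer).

1. After x ≥ 13: [(13,16/9) (14,2) (17,14) (13,16)]
2. After x ≤ 16: [(13,16/9) (14,2) (16,10) (16,29/2) (13,16)]
3. After y ≥ 13: [(13,13) (16,13) (16,29/2) (13,16)]
4. After y ≤ 17: [(13,13) (16,13) (16,29/2) (13,16)]
5. Canonical ring: [(13,13) (16,13) (16,29/2) (13,16)]

Clipped polygon: [(13,13) (16,13) (16,29/2) (13,16)]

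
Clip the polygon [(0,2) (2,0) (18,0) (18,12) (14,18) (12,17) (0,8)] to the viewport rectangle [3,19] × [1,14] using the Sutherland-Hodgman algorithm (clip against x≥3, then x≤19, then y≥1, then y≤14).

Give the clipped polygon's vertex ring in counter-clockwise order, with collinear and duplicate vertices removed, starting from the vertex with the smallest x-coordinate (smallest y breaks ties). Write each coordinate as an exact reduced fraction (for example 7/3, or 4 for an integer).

1. After x ≥ 3: [(3,0) (18,0) (18,12) (14,18) (12,17) (3,41/4)]
2. After x ≤ 19: [(3,0) (18,0) (18,12) (14,18) (12,17) (3,41/4)]
3. After y ≥ 1: [(3,1) (18,1) (18,12) (14,18) (12,17) (3,41/4)]
4. After y ≤ 14: [(3,1) (18,1) (18,12) (50/3,14) (8,14) (3,41/4)]
5. Canonical ring: [(3,1) (18,1) (18,12) (50/3,14) (8,14) (3,41/4)]

Clipped polygon: [(3,1) (18,1) (18,12) (50/3,14) (8,14) (3,41/4)]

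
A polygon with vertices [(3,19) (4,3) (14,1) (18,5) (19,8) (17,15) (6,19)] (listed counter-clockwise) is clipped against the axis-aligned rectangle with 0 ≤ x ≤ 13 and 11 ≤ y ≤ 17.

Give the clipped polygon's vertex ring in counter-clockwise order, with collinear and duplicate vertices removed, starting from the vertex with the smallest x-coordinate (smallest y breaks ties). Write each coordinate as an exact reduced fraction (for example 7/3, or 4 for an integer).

1. After x ≥ 0: [(3,19) (4,3) (14,1) (18,5) (19,8) (17,15) (6,19)]
2. After x ≤ 13: [(3,19) (4,3) (13,6/5) (13,181/11) (6,19)]
3. After y ≥ 11: [(3,19) (7/2,11) (13,11) (13,181/11) (6,19)]
4. After y ≤ 17: [(25/8,17) (7/2,11) (13,11) (13,181/11) (23/2,17)]
5. Canonical ring: [(25/8,17) (7/2,11) (13,11) (13,181/11) (23/2,17)]

Clipped polygon: [(25/8,17) (7/2,11) (13,11) (13,181/11) (23/2,17)]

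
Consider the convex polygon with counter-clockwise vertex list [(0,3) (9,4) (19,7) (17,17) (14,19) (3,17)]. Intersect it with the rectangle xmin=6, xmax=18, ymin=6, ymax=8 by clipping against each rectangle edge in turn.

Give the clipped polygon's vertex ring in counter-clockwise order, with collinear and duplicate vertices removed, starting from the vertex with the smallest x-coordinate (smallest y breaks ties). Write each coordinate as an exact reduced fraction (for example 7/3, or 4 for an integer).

1. After x ≥ 6: [(6,11/3) (9,4) (19,7) (17,17) (14,19) (6,193/11)]
2. After x ≤ 18: [(6,11/3) (9,4) (18,67/10) (18,12) (17,17) (14,19) (6,193/11)]
3. After y ≥ 6: [(6,6) (47/3,6) (18,67/10) (18,12) (17,17) (14,19) (6,193/11)]
4. After y ≤ 8: [(6,8) (6,6) (47/3,6) (18,67/10) (18,8)]
5. Canonical ring: [(6,6) (47/3,6) (18,67/10) (18,8) (6,8)]

Clipped polygon: [(6,6) (47/3,6) (18,67/10) (18,8) (6,8)]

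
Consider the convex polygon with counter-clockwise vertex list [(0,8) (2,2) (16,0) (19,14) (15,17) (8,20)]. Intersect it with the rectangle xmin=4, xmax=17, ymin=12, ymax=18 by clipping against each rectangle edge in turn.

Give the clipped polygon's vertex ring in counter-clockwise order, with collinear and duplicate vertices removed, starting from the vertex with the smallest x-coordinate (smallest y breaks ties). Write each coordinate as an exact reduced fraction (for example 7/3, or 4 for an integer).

Clipped polygon: [(4,12) (17,12) (17,31/2) (15,17) (38/3,18) (20/3,18) (4,14)]

1. After x ≥ 4: [(4,14) (4,12/7) (16,0) (19,14) (15,17) (8,20)]
2. After x ≤ 17: [(4,14) (4,12/7) (16,0) (17,14/3) (17,31/2) (15,17) (8,20)]
3. After y ≥ 12: [(4,14) (4,12) (17,12) (17,31/2) (15,17) (8,20)]
4. After y ≤ 18: [(20/3,18) (4,14) (4,12) (17,12) (17,31/2) (15,17) (38/3,18)]
5. Canonical ring: [(4,12) (17,12) (17,31/2) (15,17) (38/3,18) (20/3,18) (4,14)]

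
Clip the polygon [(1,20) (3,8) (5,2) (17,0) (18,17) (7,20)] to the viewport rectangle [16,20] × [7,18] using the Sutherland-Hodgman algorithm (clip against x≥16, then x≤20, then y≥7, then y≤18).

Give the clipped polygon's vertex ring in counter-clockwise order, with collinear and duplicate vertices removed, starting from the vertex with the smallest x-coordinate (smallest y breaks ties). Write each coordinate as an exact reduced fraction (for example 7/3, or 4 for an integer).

Clipped polygon: [(16,7) (296/17,7) (18,17) (16,193/11)]

1. After x ≥ 16: [(16,1/6) (17,0) (18,17) (16,193/11)]
2. After x ≤ 20: [(16,1/6) (17,0) (18,17) (16,193/11)]
3. After y ≥ 7: [(16,7) (296/17,7) (18,17) (16,193/11)]
4. After y ≤ 18: [(16,7) (296/17,7) (18,17) (16,193/11)]
5. Canonical ring: [(16,7) (296/17,7) (18,17) (16,193/11)]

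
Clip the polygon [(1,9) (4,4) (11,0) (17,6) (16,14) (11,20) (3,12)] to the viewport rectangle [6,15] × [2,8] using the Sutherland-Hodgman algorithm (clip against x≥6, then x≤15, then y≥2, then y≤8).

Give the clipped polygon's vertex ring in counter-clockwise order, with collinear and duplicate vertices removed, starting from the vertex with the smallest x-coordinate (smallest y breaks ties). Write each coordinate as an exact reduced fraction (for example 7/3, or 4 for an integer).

Clipped polygon: [(6,20/7) (15/2,2) (13,2) (15,4) (15,8) (6,8)]

1. After x ≥ 6: [(6,20/7) (11,0) (17,6) (16,14) (11,20) (6,15)]
2. After x ≤ 15: [(6,20/7) (11,0) (15,4) (15,76/5) (11,20) (6,15)]
3. After y ≥ 2: [(6,20/7) (15/2,2) (13,2) (15,4) (15,76/5) (11,20) (6,15)]
4. After y ≤ 8: [(6,8) (6,20/7) (15/2,2) (13,2) (15,4) (15,8)]
5. Canonical ring: [(6,20/7) (15/2,2) (13,2) (15,4) (15,8) (6,8)]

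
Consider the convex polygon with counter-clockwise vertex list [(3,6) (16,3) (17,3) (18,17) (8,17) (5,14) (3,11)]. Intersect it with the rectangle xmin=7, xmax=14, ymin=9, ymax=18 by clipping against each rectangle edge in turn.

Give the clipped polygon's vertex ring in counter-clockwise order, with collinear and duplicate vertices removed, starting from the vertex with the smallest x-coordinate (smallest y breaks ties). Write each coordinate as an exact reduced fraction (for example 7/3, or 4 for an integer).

1. After x ≥ 7: [(7,66/13) (16,3) (17,3) (18,17) (8,17) (7,16)]
2. After x ≤ 14: [(7,66/13) (14,45/13) (14,17) (8,17) (7,16)]
3. After y ≥ 9: [(7,9) (14,9) (14,17) (8,17) (7,16)]
4. After y ≤ 18: [(7,9) (14,9) (14,17) (8,17) (7,16)]
5. Canonical ring: [(7,9) (14,9) (14,17) (8,17) (7,16)]

Clipped polygon: [(7,9) (14,9) (14,17) (8,17) (7,16)]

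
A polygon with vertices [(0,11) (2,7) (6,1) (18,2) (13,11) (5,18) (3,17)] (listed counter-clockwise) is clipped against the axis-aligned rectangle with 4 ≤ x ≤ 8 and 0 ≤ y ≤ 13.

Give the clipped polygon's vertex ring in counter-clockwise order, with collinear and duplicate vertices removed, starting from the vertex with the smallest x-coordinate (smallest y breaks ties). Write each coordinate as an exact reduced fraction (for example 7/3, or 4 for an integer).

Clipped polygon: [(4,4) (6,1) (8,7/6) (8,13) (4,13)]

1. After x ≥ 4: [(4,4) (6,1) (18,2) (13,11) (5,18) (4,35/2)]
2. After x ≤ 8: [(4,4) (6,1) (8,7/6) (8,123/8) (5,18) (4,35/2)]
3. After y ≥ 0: [(4,4) (6,1) (8,7/6) (8,123/8) (5,18) (4,35/2)]
4. After y ≤ 13: [(4,13) (4,4) (6,1) (8,7/6) (8,13)]
5. Canonical ring: [(4,4) (6,1) (8,7/6) (8,13) (4,13)]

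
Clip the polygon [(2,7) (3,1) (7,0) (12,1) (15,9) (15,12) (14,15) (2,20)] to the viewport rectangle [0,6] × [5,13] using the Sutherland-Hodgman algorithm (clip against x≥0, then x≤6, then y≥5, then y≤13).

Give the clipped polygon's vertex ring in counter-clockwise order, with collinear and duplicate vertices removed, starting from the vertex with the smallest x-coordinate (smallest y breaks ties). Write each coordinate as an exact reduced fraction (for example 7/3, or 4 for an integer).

1. After x ≥ 0: [(2,7) (3,1) (7,0) (12,1) (15,9) (15,12) (14,15) (2,20)]
2. After x ≤ 6: [(2,7) (3,1) (6,1/4) (6,55/3) (2,20)]
3. After y ≥ 5: [(2,7) (7/3,5) (6,5) (6,55/3) (2,20)]
4. After y ≤ 13: [(2,13) (2,7) (7/3,5) (6,5) (6,13)]
5. Canonical ring: [(2,7) (7/3,5) (6,5) (6,13) (2,13)]

Clipped polygon: [(2,7) (7/3,5) (6,5) (6,13) (2,13)]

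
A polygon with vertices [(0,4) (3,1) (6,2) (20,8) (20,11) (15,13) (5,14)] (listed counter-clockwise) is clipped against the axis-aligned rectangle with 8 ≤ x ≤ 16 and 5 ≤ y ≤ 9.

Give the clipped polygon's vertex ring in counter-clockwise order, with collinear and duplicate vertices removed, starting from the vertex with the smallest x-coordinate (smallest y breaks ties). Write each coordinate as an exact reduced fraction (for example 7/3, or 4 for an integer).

1. After x ≥ 8: [(8,20/7) (20,8) (20,11) (15,13) (8,137/10)]
2. After x ≤ 16: [(8,20/7) (16,44/7) (16,63/5) (15,13) (8,137/10)]
3. After y ≥ 5: [(8,5) (13,5) (16,44/7) (16,63/5) (15,13) (8,137/10)]
4. After y ≤ 9: [(8,9) (8,5) (13,5) (16,44/7) (16,9)]
5. Canonical ring: [(8,5) (13,5) (16,44/7) (16,9) (8,9)]

Clipped polygon: [(8,5) (13,5) (16,44/7) (16,9) (8,9)]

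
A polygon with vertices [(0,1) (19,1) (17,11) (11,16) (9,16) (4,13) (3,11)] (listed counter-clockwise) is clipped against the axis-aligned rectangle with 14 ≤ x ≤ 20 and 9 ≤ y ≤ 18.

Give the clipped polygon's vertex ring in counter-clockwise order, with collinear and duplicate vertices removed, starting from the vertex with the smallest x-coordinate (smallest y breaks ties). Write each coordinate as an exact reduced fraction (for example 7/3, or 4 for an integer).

Clipped polygon: [(14,9) (87/5,9) (17,11) (14,27/2)]

1. After x ≥ 14: [(14,1) (19,1) (17,11) (14,27/2)]
2. After x ≤ 20: [(14,1) (19,1) (17,11) (14,27/2)]
3. After y ≥ 9: [(14,9) (87/5,9) (17,11) (14,27/2)]
4. After y ≤ 18: [(14,9) (87/5,9) (17,11) (14,27/2)]
5. Canonical ring: [(14,9) (87/5,9) (17,11) (14,27/2)]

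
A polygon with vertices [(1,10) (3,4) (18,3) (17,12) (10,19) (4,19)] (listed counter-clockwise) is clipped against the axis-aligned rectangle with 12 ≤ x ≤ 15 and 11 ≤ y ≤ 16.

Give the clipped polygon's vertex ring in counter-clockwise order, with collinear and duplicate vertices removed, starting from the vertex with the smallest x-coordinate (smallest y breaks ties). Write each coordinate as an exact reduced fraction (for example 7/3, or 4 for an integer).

1. After x ≥ 12: [(12,17/5) (18,3) (17,12) (12,17)]
2. After x ≤ 15: [(12,17/5) (15,16/5) (15,14) (12,17)]
3. After y ≥ 11: [(12,11) (15,11) (15,14) (12,17)]
4. After y ≤ 16: [(12,16) (12,11) (15,11) (15,14) (13,16)]
5. Canonical ring: [(12,11) (15,11) (15,14) (13,16) (12,16)]

Clipped polygon: [(12,11) (15,11) (15,14) (13,16) (12,16)]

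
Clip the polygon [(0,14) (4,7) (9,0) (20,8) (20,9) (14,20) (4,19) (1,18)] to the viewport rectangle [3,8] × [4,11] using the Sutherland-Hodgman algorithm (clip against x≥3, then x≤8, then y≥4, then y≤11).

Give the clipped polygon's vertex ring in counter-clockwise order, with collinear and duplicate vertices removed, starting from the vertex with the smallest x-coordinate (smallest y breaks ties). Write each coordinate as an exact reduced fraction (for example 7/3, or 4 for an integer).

Clipped polygon: [(3,35/4) (4,7) (43/7,4) (8,4) (8,11) (3,11)]

1. After x ≥ 3: [(3,35/4) (4,7) (9,0) (20,8) (20,9) (14,20) (4,19) (3,56/3)]
2. After x ≤ 8: [(3,35/4) (4,7) (8,7/5) (8,97/5) (4,19) (3,56/3)]
3. After y ≥ 4: [(3,35/4) (4,7) (43/7,4) (8,4) (8,97/5) (4,19) (3,56/3)]
4. After y ≤ 11: [(3,11) (3,35/4) (4,7) (43/7,4) (8,4) (8,11)]
5. Canonical ring: [(3,35/4) (4,7) (43/7,4) (8,4) (8,11) (3,11)]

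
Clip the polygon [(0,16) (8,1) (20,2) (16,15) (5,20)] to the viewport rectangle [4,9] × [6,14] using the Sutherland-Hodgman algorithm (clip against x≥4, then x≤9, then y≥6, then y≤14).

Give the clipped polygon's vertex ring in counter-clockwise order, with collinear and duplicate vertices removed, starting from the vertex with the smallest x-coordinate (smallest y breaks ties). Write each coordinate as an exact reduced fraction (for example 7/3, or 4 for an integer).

Clipped polygon: [(4,17/2) (16/3,6) (9,6) (9,14) (4,14)]

1. After x ≥ 4: [(4,96/5) (4,17/2) (8,1) (20,2) (16,15) (5,20)]
2. After x ≤ 9: [(4,96/5) (4,17/2) (8,1) (9,13/12) (9,200/11) (5,20)]
3. After y ≥ 6: [(4,96/5) (4,17/2) (16/3,6) (9,6) (9,200/11) (5,20)]
4. After y ≤ 14: [(4,14) (4,17/2) (16/3,6) (9,6) (9,14)]
5. Canonical ring: [(4,17/2) (16/3,6) (9,6) (9,14) (4,14)]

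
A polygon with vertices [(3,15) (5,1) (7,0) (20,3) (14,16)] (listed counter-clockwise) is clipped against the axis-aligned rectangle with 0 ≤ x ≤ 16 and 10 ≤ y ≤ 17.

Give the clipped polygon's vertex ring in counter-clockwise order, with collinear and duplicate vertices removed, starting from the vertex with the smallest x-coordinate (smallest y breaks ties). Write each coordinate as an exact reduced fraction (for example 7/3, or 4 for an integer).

1. After x ≥ 0: [(3,15) (5,1) (7,0) (20,3) (14,16)]
2. After x ≤ 16: [(3,15) (5,1) (7,0) (16,27/13) (16,35/3) (14,16)]
3. After y ≥ 10: [(3,15) (26/7,10) (16,10) (16,35/3) (14,16)]
4. After y ≤ 17: [(3,15) (26/7,10) (16,10) (16,35/3) (14,16)]
5. Canonical ring: [(3,15) (26/7,10) (16,10) (16,35/3) (14,16)]

Clipped polygon: [(3,15) (26/7,10) (16,10) (16,35/3) (14,16)]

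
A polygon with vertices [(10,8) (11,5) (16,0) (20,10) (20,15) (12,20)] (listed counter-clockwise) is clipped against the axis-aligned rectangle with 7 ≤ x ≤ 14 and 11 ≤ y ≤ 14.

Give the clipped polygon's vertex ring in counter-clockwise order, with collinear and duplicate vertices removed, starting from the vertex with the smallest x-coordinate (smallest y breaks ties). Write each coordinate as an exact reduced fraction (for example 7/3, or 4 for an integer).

1. After x ≥ 7: [(10,8) (11,5) (16,0) (20,10) (20,15) (12,20)]
2. After x ≤ 14: [(10,8) (11,5) (14,2) (14,75/4) (12,20)]
3. After y ≥ 11: [(21/2,11) (14,11) (14,75/4) (12,20)]
4. After y ≤ 14: [(11,14) (21/2,11) (14,11) (14,14)]
5. Canonical ring: [(21/2,11) (14,11) (14,14) (11,14)]

Clipped polygon: [(21/2,11) (14,11) (14,14) (11,14)]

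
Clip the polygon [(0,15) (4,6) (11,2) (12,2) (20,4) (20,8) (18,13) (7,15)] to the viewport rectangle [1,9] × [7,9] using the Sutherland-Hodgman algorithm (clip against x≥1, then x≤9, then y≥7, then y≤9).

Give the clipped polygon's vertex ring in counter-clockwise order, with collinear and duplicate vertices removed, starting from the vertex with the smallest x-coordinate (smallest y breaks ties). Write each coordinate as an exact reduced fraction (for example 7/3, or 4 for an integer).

Clipped polygon: [(8/3,9) (32/9,7) (9,7) (9,9)]

1. After x ≥ 1: [(1,15) (1,51/4) (4,6) (11,2) (12,2) (20,4) (20,8) (18,13) (7,15)]
2. After x ≤ 9: [(1,15) (1,51/4) (4,6) (9,22/7) (9,161/11) (7,15)]
3. After y ≥ 7: [(1,15) (1,51/4) (32/9,7) (9,7) (9,161/11) (7,15)]
4. After y ≤ 9: [(8/3,9) (32/9,7) (9,7) (9,9)]
5. Canonical ring: [(8/3,9) (32/9,7) (9,7) (9,9)]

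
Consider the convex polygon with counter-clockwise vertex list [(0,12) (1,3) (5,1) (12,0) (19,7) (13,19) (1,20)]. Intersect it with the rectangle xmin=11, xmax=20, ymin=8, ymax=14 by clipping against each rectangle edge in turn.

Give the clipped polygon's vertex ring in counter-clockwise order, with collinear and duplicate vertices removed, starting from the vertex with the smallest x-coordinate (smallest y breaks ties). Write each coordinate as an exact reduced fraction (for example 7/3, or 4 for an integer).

Clipped polygon: [(11,8) (37/2,8) (31/2,14) (11,14)]

1. After x ≥ 11: [(11,1/7) (12,0) (19,7) (13,19) (11,115/6)]
2. After x ≤ 20: [(11,1/7) (12,0) (19,7) (13,19) (11,115/6)]
3. After y ≥ 8: [(11,8) (37/2,8) (13,19) (11,115/6)]
4. After y ≤ 14: [(11,14) (11,8) (37/2,8) (31/2,14)]
5. Canonical ring: [(11,8) (37/2,8) (31/2,14) (11,14)]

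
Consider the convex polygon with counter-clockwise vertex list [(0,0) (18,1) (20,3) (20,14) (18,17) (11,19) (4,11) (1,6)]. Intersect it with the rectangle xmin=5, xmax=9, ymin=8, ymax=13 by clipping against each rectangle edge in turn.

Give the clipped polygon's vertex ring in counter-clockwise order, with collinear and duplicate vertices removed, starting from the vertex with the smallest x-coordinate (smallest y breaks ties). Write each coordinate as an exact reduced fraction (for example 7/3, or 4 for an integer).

1. After x ≥ 5: [(5,5/18) (18,1) (20,3) (20,14) (18,17) (11,19) (5,85/7)]
2. After x ≤ 9: [(5,5/18) (9,1/2) (9,117/7) (5,85/7)]
3. After y ≥ 8: [(5,8) (9,8) (9,117/7) (5,85/7)]
4. After y ≤ 13: [(5,8) (9,8) (9,13) (23/4,13) (5,85/7)]
5. Canonical ring: [(5,8) (9,8) (9,13) (23/4,13) (5,85/7)]

Clipped polygon: [(5,8) (9,8) (9,13) (23/4,13) (5,85/7)]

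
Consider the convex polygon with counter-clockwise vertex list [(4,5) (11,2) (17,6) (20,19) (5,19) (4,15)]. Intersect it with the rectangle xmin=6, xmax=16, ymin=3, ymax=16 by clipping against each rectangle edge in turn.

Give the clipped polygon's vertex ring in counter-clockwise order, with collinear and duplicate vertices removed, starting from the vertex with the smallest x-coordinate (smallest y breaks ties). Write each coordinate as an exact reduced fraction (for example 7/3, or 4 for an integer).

Clipped polygon: [(6,29/7) (26/3,3) (25/2,3) (16,16/3) (16,16) (6,16)]

1. After x ≥ 6: [(6,29/7) (11,2) (17,6) (20,19) (6,19)]
2. After x ≤ 16: [(6,29/7) (11,2) (16,16/3) (16,19) (6,19)]
3. After y ≥ 3: [(6,29/7) (26/3,3) (25/2,3) (16,16/3) (16,19) (6,19)]
4. After y ≤ 16: [(6,16) (6,29/7) (26/3,3) (25/2,3) (16,16/3) (16,16)]
5. Canonical ring: [(6,29/7) (26/3,3) (25/2,3) (16,16/3) (16,16) (6,16)]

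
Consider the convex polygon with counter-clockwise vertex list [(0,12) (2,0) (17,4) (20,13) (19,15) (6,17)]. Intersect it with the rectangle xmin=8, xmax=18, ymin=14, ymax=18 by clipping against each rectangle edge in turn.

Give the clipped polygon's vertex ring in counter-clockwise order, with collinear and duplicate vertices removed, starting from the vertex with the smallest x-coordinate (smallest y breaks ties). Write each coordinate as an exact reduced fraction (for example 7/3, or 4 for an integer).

Clipped polygon: [(8,14) (18,14) (18,197/13) (8,217/13)]

1. After x ≥ 8: [(8,8/5) (17,4) (20,13) (19,15) (8,217/13)]
2. After x ≤ 18: [(8,8/5) (17,4) (18,7) (18,197/13) (8,217/13)]
3. After y ≥ 14: [(8,14) (18,14) (18,197/13) (8,217/13)]
4. After y ≤ 18: [(8,14) (18,14) (18,197/13) (8,217/13)]
5. Canonical ring: [(8,14) (18,14) (18,197/13) (8,217/13)]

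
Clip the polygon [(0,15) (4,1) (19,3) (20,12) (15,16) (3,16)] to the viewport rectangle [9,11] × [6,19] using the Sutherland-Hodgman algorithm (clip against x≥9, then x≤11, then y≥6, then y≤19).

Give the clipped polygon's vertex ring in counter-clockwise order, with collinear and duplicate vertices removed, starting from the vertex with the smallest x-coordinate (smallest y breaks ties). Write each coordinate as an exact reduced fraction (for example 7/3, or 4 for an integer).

1. After x ≥ 9: [(9,5/3) (19,3) (20,12) (15,16) (9,16)]
2. After x ≤ 11: [(9,5/3) (11,29/15) (11,16) (9,16)]
3. After y ≥ 6: [(9,6) (11,6) (11,16) (9,16)]
4. After y ≤ 19: [(9,6) (11,6) (11,16) (9,16)]
5. Canonical ring: [(9,6) (11,6) (11,16) (9,16)]

Clipped polygon: [(9,6) (11,6) (11,16) (9,16)]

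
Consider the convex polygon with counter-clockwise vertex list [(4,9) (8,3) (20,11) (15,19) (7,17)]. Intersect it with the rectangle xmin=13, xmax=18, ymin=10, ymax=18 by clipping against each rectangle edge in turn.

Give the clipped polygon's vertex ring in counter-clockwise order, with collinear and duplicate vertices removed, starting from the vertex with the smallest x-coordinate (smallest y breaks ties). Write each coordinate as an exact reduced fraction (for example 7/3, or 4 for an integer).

1. After x ≥ 13: [(13,19/3) (20,11) (15,19) (13,37/2)]
2. After x ≤ 18: [(13,19/3) (18,29/3) (18,71/5) (15,19) (13,37/2)]
3. After y ≥ 10: [(13,10) (18,10) (18,71/5) (15,19) (13,37/2)]
4. After y ≤ 18: [(13,18) (13,10) (18,10) (18,71/5) (125/8,18)]
5. Canonical ring: [(13,10) (18,10) (18,71/5) (125/8,18) (13,18)]

Clipped polygon: [(13,10) (18,10) (18,71/5) (125/8,18) (13,18)]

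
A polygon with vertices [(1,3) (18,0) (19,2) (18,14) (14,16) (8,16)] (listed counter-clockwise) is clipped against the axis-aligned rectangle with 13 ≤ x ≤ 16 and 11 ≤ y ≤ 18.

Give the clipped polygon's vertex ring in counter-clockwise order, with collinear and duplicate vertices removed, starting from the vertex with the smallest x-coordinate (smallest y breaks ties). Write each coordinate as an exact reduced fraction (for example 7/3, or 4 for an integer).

Clipped polygon: [(13,11) (16,11) (16,15) (14,16) (13,16)]

1. After x ≥ 13: [(13,15/17) (18,0) (19,2) (18,14) (14,16) (13,16)]
2. After x ≤ 16: [(13,15/17) (16,6/17) (16,15) (14,16) (13,16)]
3. After y ≥ 11: [(13,11) (16,11) (16,15) (14,16) (13,16)]
4. After y ≤ 18: [(13,11) (16,11) (16,15) (14,16) (13,16)]
5. Canonical ring: [(13,11) (16,11) (16,15) (14,16) (13,16)]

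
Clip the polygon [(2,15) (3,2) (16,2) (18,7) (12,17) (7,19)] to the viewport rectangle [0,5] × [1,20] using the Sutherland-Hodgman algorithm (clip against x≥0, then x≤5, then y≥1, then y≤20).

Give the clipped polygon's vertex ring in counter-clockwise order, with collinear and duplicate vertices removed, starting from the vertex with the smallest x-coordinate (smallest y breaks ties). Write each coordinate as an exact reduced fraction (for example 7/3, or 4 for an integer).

Clipped polygon: [(2,15) (3,2) (5,2) (5,87/5)]

1. After x ≥ 0: [(2,15) (3,2) (16,2) (18,7) (12,17) (7,19)]
2. After x ≤ 5: [(5,87/5) (2,15) (3,2) (5,2)]
3. After y ≥ 1: [(5,87/5) (2,15) (3,2) (5,2)]
4. After y ≤ 20: [(5,87/5) (2,15) (3,2) (5,2)]
5. Canonical ring: [(2,15) (3,2) (5,2) (5,87/5)]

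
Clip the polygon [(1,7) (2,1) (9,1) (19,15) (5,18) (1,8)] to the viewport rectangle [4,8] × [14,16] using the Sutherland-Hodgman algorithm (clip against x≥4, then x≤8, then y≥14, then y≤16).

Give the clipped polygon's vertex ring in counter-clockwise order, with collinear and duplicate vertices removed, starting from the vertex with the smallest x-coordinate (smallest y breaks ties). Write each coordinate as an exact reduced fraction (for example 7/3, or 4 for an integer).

Clipped polygon: [(4,14) (8,14) (8,16) (21/5,16) (4,31/2)]

1. After x ≥ 4: [(4,1) (9,1) (19,15) (5,18) (4,31/2)]
2. After x ≤ 8: [(4,1) (8,1) (8,243/14) (5,18) (4,31/2)]
3. After y ≥ 14: [(4,14) (8,14) (8,243/14) (5,18) (4,31/2)]
4. After y ≤ 16: [(4,14) (8,14) (8,16) (21/5,16) (4,31/2)]
5. Canonical ring: [(4,14) (8,14) (8,16) (21/5,16) (4,31/2)]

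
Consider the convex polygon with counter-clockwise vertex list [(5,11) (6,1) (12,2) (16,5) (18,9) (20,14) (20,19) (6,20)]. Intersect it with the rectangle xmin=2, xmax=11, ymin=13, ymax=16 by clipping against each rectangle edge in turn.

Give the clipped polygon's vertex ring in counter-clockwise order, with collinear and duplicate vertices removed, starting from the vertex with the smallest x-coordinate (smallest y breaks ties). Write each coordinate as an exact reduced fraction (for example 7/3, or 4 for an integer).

1. After x ≥ 2: [(5,11) (6,1) (12,2) (16,5) (18,9) (20,14) (20,19) (6,20)]
2. After x ≤ 11: [(5,11) (6,1) (11,11/6) (11,275/14) (6,20)]
3. After y ≥ 13: [(47/9,13) (11,13) (11,275/14) (6,20)]
4. After y ≤ 16: [(50/9,16) (47/9,13) (11,13) (11,16)]
5. Canonical ring: [(47/9,13) (11,13) (11,16) (50/9,16)]

Clipped polygon: [(47/9,13) (11,13) (11,16) (50/9,16)]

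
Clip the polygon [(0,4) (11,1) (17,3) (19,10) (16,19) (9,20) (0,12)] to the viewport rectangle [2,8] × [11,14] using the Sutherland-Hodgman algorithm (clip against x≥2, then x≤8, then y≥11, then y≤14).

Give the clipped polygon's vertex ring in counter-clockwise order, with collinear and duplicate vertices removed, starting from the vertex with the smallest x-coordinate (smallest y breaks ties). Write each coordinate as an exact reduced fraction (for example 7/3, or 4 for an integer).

Clipped polygon: [(2,11) (8,11) (8,14) (9/4,14) (2,124/9)]

1. After x ≥ 2: [(2,38/11) (11,1) (17,3) (19,10) (16,19) (9,20) (2,124/9)]
2. After x ≤ 8: [(2,38/11) (8,20/11) (8,172/9) (2,124/9)]
3. After y ≥ 11: [(2,11) (8,11) (8,172/9) (2,124/9)]
4. After y ≤ 14: [(2,11) (8,11) (8,14) (9/4,14) (2,124/9)]
5. Canonical ring: [(2,11) (8,11) (8,14) (9/4,14) (2,124/9)]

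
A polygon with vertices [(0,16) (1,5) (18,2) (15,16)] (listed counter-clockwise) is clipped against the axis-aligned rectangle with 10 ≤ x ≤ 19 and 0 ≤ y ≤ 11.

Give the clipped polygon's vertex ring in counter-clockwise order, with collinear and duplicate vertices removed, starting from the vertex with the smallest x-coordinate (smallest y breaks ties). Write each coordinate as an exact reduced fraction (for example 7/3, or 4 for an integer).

Clipped polygon: [(10,58/17) (18,2) (225/14,11) (10,11)]

1. After x ≥ 10: [(10,16) (10,58/17) (18,2) (15,16)]
2. After x ≤ 19: [(10,16) (10,58/17) (18,2) (15,16)]
3. After y ≥ 0: [(10,16) (10,58/17) (18,2) (15,16)]
4. After y ≤ 11: [(10,11) (10,58/17) (18,2) (225/14,11)]
5. Canonical ring: [(10,58/17) (18,2) (225/14,11) (10,11)]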